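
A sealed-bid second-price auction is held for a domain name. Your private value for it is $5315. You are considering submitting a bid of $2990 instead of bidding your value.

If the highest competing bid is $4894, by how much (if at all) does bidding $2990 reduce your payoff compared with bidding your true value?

$421

Bidding your value $5315: you win (since $5315 > $4894) and pay $4894. Payoff $421.
Bidding $2990: you lose. Payoff $0.
The competing bid $4894 lies between your shaded bid and your value, so underbidding forfeits an item you could have won at a profitable price.
Loss from deviating = $421 − ($0) = $421.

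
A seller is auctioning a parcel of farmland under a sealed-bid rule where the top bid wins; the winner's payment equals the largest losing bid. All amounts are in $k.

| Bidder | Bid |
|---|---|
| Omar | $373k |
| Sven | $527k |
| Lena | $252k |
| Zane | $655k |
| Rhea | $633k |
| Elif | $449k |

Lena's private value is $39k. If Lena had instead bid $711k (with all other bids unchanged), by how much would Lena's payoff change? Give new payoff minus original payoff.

The highest bid among the other bidders is $655k; Lena's bid doesn't change that.
Original bid $252k: Lena is not highest (top rival bid is $655k); payoff $0k.
Alternative bid $711k: Lena is highest, pays the top rival bid $655k; payoff $39k − $655k = −$616k.
Change in payoff = −$616k − ($0k) = −$616k.

−$616k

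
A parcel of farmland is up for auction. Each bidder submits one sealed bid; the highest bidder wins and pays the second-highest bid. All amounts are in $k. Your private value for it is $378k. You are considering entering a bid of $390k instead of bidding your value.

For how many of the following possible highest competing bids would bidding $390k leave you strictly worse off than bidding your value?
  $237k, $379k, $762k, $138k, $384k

The deviation hurts exactly when the highest competing bid lies strictly between $378k and $390k — overbidding then wins at a price above your value.
$237k: below both → same outcome either way.
$379k: inside the interval → strictly worse (loss $1k).
$762k: above both → same outcome either way.
$138k: below both → same outcome either way.
$384k: inside the interval → strictly worse (loss $6k).
Count: 2.

2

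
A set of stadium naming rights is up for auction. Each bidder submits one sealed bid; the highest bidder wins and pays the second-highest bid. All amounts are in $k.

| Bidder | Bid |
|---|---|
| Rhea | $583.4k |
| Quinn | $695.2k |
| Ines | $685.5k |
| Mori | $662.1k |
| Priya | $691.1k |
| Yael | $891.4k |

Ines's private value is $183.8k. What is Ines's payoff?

$0k

Highest bid: Yael at $891.4k, so Yael wins.
Second-highest bid: Quinn at $695.2k — that is the price the winner pays.
Ines did not win, so Ines pays nothing and receives nothing: payoff $0k.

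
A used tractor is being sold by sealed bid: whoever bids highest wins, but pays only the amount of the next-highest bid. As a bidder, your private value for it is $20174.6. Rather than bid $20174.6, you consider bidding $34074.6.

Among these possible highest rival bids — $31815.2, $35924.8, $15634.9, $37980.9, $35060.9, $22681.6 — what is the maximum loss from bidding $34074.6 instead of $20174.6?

$31815.2: truthful gives $0, deviation gives −$11640.6 → loss $11640.6.
$35924.8: same outcome either way → loss $0.
$15634.9: same outcome either way → loss $0.
$37980.9: same outcome either way → loss $0.
$35060.9: same outcome either way → loss $0.
$22681.6: truthful gives $0, deviation gives −$2507 → loss $2507.
Maximum loss: $11640.6.

$11640.6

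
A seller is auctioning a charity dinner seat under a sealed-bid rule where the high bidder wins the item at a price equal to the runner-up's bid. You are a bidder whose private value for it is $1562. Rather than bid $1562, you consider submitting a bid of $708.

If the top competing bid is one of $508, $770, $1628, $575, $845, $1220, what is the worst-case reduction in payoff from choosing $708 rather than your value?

$792

$508: same outcome either way → loss $0.
$770: truthful gives $792, deviation gives $0 → loss $792.
$1628: same outcome either way → loss $0.
$575: same outcome either way → loss $0.
$845: truthful gives $717, deviation gives $0 → loss $717.
$1220: truthful gives $342, deviation gives $0 → loss $342.
Maximum loss: $792.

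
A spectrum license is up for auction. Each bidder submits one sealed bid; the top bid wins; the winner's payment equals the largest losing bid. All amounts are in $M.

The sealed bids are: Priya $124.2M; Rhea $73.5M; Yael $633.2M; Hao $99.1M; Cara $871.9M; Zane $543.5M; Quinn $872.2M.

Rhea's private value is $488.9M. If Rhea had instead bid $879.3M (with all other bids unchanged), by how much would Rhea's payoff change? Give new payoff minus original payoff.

−$383.3M

The highest bid among the other bidders is $872.2M; Rhea's bid doesn't change that.
Original bid $73.5M: Rhea is not highest (top rival bid is $872.2M); payoff $0M.
Alternative bid $879.3M: Rhea is highest, pays the top rival bid $872.2M; payoff $488.9M − $872.2M = −$383.3M.
Change in payoff = −$383.3M − ($0M) = −$383.3M.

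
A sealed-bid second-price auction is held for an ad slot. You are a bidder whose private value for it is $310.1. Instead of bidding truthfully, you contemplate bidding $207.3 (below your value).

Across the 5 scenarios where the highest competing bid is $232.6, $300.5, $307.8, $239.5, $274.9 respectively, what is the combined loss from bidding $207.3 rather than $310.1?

$195.2

The deviation costs you only when the competing bid falls strictly between $207.3 and $310.1; elsewhere both bids give the same outcome.
$232.6: truthful payoff $77.5, deviation payoff $0 → loss $77.5.
$300.5: truthful payoff $9.6, deviation payoff $0 → loss $9.6.
$307.8: truthful payoff $2.3, deviation payoff $0 → loss $2.3.
$239.5: truthful payoff $70.6, deviation payoff $0 → loss $70.6.
$274.9: truthful payoff $35.2, deviation payoff $0 → loss $35.2.
Total loss = $77.5 + $9.6 + $2.3 + $70.6 + $35.2 = $195.2.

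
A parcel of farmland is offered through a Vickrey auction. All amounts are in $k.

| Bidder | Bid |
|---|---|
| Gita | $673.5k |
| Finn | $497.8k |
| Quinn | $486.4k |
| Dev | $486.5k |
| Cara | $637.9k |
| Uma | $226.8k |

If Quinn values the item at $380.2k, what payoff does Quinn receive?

Highest bid: Gita at $673.5k, so Gita wins.
Second-highest bid: Cara at $637.9k — that is the price the winner pays.
Quinn did not win, so Quinn pays nothing and receives nothing: payoff $0k.

$0k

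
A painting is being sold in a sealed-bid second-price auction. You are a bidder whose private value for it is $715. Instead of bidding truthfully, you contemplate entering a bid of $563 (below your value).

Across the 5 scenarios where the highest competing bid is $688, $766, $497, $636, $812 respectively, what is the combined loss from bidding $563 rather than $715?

The deviation costs you only when the competing bid falls strictly between $563 and $715; elsewhere both bids give the same outcome.
$688: truthful payoff $27, deviation payoff $0 → loss $27.
$766: outcomes coincide → loss $0.
$497: outcomes coincide → loss $0.
$636: truthful payoff $79, deviation payoff $0 → loss $79.
$812: outcomes coincide → loss $0.
Total loss = $27 + $79 = $106.

$106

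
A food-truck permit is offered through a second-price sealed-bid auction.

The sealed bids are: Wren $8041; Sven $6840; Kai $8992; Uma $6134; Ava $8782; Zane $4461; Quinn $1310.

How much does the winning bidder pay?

$8782

Highest bid: Kai at $8992, so Kai wins.
Second-highest bid: Ava at $8782 — that is the price the winner pays.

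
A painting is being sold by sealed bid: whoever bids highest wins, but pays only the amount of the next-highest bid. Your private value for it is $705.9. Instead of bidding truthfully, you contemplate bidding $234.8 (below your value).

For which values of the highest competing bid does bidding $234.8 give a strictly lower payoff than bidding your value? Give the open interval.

($234.8, $705.9)

If the competing bid is below $234.8, both bids win at the same price — no difference.
If it is above $705.9, both bids lose — no difference.
If it lies strictly between $234.8 and $705.9, bidding your value wins at a price below your value (positive payoff) while bidding $234.8 loses (payoff 0).
So the deviation strictly hurts on the open interval ($234.8, $705.9).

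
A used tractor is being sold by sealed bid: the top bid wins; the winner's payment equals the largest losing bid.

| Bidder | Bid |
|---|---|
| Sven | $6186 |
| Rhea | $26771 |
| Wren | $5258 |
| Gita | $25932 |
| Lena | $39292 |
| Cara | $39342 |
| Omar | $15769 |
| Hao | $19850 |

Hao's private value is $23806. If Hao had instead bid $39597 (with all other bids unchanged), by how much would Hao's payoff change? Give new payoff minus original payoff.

The highest bid among the other bidders is $39342; Hao's bid doesn't change that.
Original bid $19850: Hao is not highest (top rival bid is $39342); payoff $0.
Alternative bid $39597: Hao is highest, pays the top rival bid $39342; payoff $23806 − $39342 = −$15536.
Change in payoff = −$15536 − ($0) = −$15536.

−$15536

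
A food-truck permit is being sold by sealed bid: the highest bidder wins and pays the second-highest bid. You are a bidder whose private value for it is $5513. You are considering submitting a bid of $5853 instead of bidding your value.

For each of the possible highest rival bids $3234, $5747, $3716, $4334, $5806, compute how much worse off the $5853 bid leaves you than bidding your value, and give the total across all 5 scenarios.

The deviation costs you only when the competing bid falls strictly between $5513 and $5853; elsewhere both bids give the same outcome.
$3234: outcomes coincide → loss $0.
$5747: truthful payoff $0, deviation payoff −$234 → loss $234.
$3716: outcomes coincide → loss $0.
$4334: outcomes coincide → loss $0.
$5806: truthful payoff $0, deviation payoff −$293 → loss $293.
Total loss = $234 + $293 = $527.

$527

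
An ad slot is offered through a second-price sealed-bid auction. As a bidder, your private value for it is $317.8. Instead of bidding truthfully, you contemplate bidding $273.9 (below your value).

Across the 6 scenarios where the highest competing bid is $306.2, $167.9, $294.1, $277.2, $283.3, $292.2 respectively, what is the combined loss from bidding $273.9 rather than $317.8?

The deviation costs you only when the competing bid falls strictly between $273.9 and $317.8; elsewhere both bids give the same outcome.
$306.2: truthful payoff $11.6, deviation payoff $0 → loss $11.6.
$167.9: outcomes coincide → loss $0.
$294.1: truthful payoff $23.7, deviation payoff $0 → loss $23.7.
$277.2: truthful payoff $40.6, deviation payoff $0 → loss $40.6.
$283.3: truthful payoff $34.5, deviation payoff $0 → loss $34.5.
$292.2: truthful payoff $25.6, deviation payoff $0 → loss $25.6.
Total loss = $11.6 + $23.7 + $40.6 + $34.5 + $25.6 = $136.

$136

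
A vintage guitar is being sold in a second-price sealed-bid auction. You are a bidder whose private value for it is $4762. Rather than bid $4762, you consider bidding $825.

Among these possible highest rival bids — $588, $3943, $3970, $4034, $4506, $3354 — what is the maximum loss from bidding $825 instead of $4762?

$1408

$588: same outcome either way → loss $0.
$3943: truthful gives $819, deviation gives $0 → loss $819.
$3970: truthful gives $792, deviation gives $0 → loss $792.
$4034: truthful gives $728, deviation gives $0 → loss $728.
$4506: truthful gives $256, deviation gives $0 → loss $256.
$3354: truthful gives $1408, deviation gives $0 → loss $1408.
Maximum loss: $1408.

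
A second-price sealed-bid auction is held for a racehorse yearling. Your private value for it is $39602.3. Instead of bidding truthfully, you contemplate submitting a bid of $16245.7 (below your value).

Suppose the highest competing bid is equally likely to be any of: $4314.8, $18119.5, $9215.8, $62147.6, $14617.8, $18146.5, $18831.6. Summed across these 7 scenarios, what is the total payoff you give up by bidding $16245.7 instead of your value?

$63709.3

The deviation costs you only when the competing bid falls strictly between $16245.7 and $39602.3; elsewhere both bids give the same outcome.
$4314.8: outcomes coincide → loss $0.
$18119.5: truthful payoff $21482.8, deviation payoff $0 → loss $21482.8.
$9215.8: outcomes coincide → loss $0.
$62147.6: outcomes coincide → loss $0.
$14617.8: outcomes coincide → loss $0.
$18146.5: truthful payoff $21455.8, deviation payoff $0 → loss $21455.8.
$18831.6: truthful payoff $20770.7, deviation payoff $0 → loss $20770.7.
Total loss = $21482.8 + $21455.8 + $20770.7 = $63709.3.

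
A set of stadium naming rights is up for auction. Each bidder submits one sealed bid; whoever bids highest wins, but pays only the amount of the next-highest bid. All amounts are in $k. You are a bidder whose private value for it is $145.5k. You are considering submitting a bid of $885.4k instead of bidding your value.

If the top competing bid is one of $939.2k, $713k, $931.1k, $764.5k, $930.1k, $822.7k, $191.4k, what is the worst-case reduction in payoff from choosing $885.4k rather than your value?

$939.2k: same outcome either way → loss $0k.
$713k: truthful gives $0k, deviation gives −$567.5k → loss $567.5k.
$931.1k: same outcome either way → loss $0k.
$764.5k: truthful gives $0k, deviation gives −$619k → loss $619k.
$930.1k: same outcome either way → loss $0k.
$822.7k: truthful gives $0k, deviation gives −$677.2k → loss $677.2k.
$191.4k: truthful gives $0k, deviation gives −$45.9k → loss $45.9k.
Maximum loss: $677.2k.

$677.2k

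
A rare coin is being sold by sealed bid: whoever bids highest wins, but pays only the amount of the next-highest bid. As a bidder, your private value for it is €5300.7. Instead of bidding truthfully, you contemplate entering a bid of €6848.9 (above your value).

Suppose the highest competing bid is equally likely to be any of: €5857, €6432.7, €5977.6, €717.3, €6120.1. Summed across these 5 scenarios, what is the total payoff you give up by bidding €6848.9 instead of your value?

The deviation costs you only when the competing bid falls strictly between €5300.7 and €6848.9; elsewhere both bids give the same outcome.
€5857: truthful payoff €0, deviation payoff −€556.3 → loss €556.3.
€6432.7: truthful payoff €0, deviation payoff −€1132 → loss €1132.
€5977.6: truthful payoff €0, deviation payoff −€676.9 → loss €676.9.
€717.3: outcomes coincide → loss €0.
€6120.1: truthful payoff €0, deviation payoff −€819.4 → loss €819.4.
Total loss = €556.3 + €1132 + €676.9 + €819.4 = €3184.6.

€3184.6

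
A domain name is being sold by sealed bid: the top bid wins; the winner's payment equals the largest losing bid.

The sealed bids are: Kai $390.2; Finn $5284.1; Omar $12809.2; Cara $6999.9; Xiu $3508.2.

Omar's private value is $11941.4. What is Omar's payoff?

$4941.5

Highest bid: Omar at $12809.2, so Omar wins.
Second-highest bid: Cara at $6999.9 — that is the price the winner pays.
Omar's payoff = value − price = $11941.4 − $6999.9 = $4941.5.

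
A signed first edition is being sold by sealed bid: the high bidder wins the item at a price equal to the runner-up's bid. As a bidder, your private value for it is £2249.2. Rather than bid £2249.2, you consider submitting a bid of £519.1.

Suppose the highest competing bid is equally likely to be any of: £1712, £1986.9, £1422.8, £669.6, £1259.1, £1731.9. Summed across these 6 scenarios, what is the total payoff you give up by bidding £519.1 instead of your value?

£4712.9

The deviation costs you only when the competing bid falls strictly between £519.1 and £2249.2; elsewhere both bids give the same outcome.
£1712: truthful payoff £537.2, deviation payoff £0 → loss £537.2.
£1986.9: truthful payoff £262.3, deviation payoff £0 → loss £262.3.
£1422.8: truthful payoff £826.4, deviation payoff £0 → loss £826.4.
£669.6: truthful payoff £1579.6, deviation payoff £0 → loss £1579.6.
£1259.1: truthful payoff £990.1, deviation payoff £0 → loss £990.1.
£1731.9: truthful payoff £517.3, deviation payoff £0 → loss £517.3.
Total loss = £537.2 + £262.3 + £826.4 + £1579.6 + £990.1 + £517.3 = £4712.9.
Because the price is fixed by the runner-up's bid, deviating from your value can only change a good outcome into a bad one — never the reverse.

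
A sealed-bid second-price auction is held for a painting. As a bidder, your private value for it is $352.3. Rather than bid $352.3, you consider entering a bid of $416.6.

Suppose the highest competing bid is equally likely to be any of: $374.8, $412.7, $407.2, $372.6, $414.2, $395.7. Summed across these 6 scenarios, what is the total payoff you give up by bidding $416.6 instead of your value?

The deviation costs you only when the competing bid falls strictly between $352.3 and $416.6; elsewhere both bids give the same outcome.
$374.8: truthful payoff $0, deviation payoff −$22.5 → loss $22.5.
$412.7: truthful payoff $0, deviation payoff −$60.4 → loss $60.4.
$407.2: truthful payoff $0, deviation payoff −$54.9 → loss $54.9.
$372.6: truthful payoff $0, deviation payoff −$20.3 → loss $20.3.
$414.2: truthful payoff $0, deviation payoff −$61.9 → loss $61.9.
$395.7: truthful payoff $0, deviation payoff −$43.4 → loss $43.4.
Total loss = $22.5 + $60.4 + $54.9 + $20.3 + $61.9 + $43.4 = $263.4.

$263.4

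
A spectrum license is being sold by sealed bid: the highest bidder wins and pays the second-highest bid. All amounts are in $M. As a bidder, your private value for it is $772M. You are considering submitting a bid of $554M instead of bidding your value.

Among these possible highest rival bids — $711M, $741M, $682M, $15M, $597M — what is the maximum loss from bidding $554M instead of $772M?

$175M

$711M: truthful gives $61M, deviation gives $0M → loss $61M.
$741M: truthful gives $31M, deviation gives $0M → loss $31M.
$682M: truthful gives $90M, deviation gives $0M → loss $90M.
$15M: same outcome either way → loss $0M.
$597M: truthful gives $175M, deviation gives $0M → loss $175M.
Maximum loss: $175M.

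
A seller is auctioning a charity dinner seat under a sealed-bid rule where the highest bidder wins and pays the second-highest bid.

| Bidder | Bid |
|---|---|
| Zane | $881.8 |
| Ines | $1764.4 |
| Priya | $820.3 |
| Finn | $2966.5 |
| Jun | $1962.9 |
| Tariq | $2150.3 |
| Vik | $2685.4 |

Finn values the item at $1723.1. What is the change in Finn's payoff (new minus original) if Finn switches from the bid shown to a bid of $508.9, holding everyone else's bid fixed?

The highest bid among the other bidders is $2685.4; Finn's bid doesn't change that.
Original bid $2966.5: Finn is highest, pays the top rival bid $2685.4; payoff $1723.1 − $2685.4 = −$962.3.
Alternative bid $508.9: Finn is not highest (top rival bid is $2685.4); payoff $0.
Change in payoff = $0 − (−$962.3) = $962.3.

$962.3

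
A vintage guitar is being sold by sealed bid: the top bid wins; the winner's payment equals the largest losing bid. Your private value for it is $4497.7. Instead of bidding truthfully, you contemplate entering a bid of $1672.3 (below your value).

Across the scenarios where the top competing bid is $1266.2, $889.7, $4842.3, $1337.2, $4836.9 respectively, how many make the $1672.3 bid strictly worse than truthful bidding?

The deviation hurts exactly when the highest competing bid lies strictly between $1672.3 and $4497.7 — underbidding then forfeits a profitable win.
$1266.2: below both → same outcome either way.
$889.7: below both → same outcome either way.
$4842.3: above both → same outcome either way.
$1337.2: below both → same outcome either way.
$4836.9: above both → same outcome either way.
Count: 0.

0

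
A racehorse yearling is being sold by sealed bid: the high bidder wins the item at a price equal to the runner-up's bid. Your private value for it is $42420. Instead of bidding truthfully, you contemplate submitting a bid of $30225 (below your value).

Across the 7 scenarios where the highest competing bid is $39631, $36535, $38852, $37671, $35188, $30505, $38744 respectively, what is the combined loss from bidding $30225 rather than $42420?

The deviation costs you only when the competing bid falls strictly between $30225 and $42420; elsewhere both bids give the same outcome.
$39631: truthful payoff $2789, deviation payoff $0 → loss $2789.
$36535: truthful payoff $5885, deviation payoff $0 → loss $5885.
$38852: truthful payoff $3568, deviation payoff $0 → loss $3568.
$37671: truthful payoff $4749, deviation payoff $0 → loss $4749.
$35188: truthful payoff $7232, deviation payoff $0 → loss $7232.
$30505: truthful payoff $11915, deviation payoff $0 → loss $11915.
$38744: truthful payoff $3676, deviation payoff $0 → loss $3676.
Total loss = $2789 + $5885 + $3568 + $4749 + $7232 + $11915 + $3676 = $39814.
Because the price is fixed by the runner-up's bid, deviating from your value can only change a good outcome into a bad one — never the reverse.

$39814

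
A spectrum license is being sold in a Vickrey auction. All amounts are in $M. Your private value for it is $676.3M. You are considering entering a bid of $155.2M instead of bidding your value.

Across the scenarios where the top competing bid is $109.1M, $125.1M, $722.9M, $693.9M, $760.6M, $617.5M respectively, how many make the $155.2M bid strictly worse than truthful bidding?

The deviation hurts exactly when the highest competing bid lies strictly between $155.2M and $676.3M — underbidding then forfeits a profitable win.
$109.1M: below both → same outcome either way.
$125.1M: below both → same outcome either way.
$722.9M: above both → same outcome either way.
$693.9M: above both → same outcome either way.
$760.6M: above both → same outcome either way.
$617.5M: inside the interval → strictly worse (loss $58.8M).
Count: 1.

1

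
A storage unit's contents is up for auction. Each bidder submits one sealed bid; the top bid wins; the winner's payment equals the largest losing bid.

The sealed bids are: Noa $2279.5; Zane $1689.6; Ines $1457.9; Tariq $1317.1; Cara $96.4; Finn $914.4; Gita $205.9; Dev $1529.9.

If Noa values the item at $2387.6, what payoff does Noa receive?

$698

Highest bid: Noa at $2279.5, so Noa wins.
Second-highest bid: Zane at $1689.6 — that is the price the winner pays.
Noa's payoff = value − price = $2387.6 − $1689.6 = $698.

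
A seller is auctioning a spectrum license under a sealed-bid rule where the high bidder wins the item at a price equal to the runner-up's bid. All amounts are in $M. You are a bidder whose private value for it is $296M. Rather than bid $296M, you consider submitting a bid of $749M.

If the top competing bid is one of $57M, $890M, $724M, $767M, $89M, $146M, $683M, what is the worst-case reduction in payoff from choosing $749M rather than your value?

$57M: same outcome either way → loss $0M.
$890M: same outcome either way → loss $0M.
$724M: truthful gives $0M, deviation gives −$428M → loss $428M.
$767M: same outcome either way → loss $0M.
$89M: same outcome either way → loss $0M.
$146M: same outcome either way → loss $0M.
$683M: truthful gives $0M, deviation gives −$387M → loss $387M.
Maximum loss: $428M.

$428M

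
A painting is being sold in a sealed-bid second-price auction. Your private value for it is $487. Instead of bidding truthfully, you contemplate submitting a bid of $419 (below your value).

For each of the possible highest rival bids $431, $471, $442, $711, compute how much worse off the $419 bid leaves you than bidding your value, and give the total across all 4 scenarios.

The deviation costs you only when the competing bid falls strictly between $419 and $487; elsewhere both bids give the same outcome.
$431: truthful payoff $56, deviation payoff $0 → loss $56.
$471: truthful payoff $16, deviation payoff $0 → loss $16.
$442: truthful payoff $45, deviation payoff $0 → loss $45.
$711: outcomes coincide → loss $0.
Total loss = $56 + $16 + $45 = $117.

$117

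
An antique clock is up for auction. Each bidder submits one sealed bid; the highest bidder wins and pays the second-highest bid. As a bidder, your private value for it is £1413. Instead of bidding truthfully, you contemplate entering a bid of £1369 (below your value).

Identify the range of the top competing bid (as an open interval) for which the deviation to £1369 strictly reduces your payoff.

(£1369, £1413)

If the competing bid is below £1369, both bids win at the same price — no difference.
If it is above £1413, both bids lose — no difference.
If it lies strictly between £1369 and £1413, bidding your value wins at a price below your value (positive payoff) while bidding £1369 loses (payoff 0).
So the deviation strictly hurts on the open interval (£1369, £1413).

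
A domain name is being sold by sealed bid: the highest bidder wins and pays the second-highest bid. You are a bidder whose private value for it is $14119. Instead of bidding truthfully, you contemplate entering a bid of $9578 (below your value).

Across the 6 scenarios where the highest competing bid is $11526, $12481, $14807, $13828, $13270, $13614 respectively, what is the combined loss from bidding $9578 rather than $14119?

$5876

The deviation costs you only when the competing bid falls strictly between $9578 and $14119; elsewhere both bids give the same outcome.
$11526: truthful payoff $2593, deviation payoff $0 → loss $2593.
$12481: truthful payoff $1638, deviation payoff $0 → loss $1638.
$14807: outcomes coincide → loss $0.
$13828: truthful payoff $291, deviation payoff $0 → loss $291.
$13270: truthful payoff $849, deviation payoff $0 → loss $849.
$13614: truthful payoff $505, deviation payoff $0 → loss $505.
Total loss = $2593 + $1638 + $291 + $849 + $505 = $5876.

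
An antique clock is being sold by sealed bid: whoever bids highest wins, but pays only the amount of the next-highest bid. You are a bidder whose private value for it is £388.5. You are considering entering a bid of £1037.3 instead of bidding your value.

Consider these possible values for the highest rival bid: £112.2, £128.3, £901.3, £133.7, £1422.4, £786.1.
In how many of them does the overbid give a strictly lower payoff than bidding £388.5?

2

The deviation hurts exactly when the highest competing bid lies strictly between £388.5 and £1037.3 — overbidding then wins at a price above your value.
£112.2: below both → same outcome either way.
£128.3: below both → same outcome either way.
£901.3: inside the interval → strictly worse (loss £512.8).
£133.7: below both → same outcome either way.
£1422.4: above both → same outcome either way.
£786.1: inside the interval → strictly worse (loss £397.6).
Count: 2.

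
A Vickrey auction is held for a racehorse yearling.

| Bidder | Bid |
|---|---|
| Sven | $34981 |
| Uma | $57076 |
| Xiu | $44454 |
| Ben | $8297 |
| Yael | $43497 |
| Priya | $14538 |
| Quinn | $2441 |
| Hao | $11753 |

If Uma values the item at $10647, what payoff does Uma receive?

Highest bid: Uma at $57076, so Uma wins.
Second-highest bid: Xiu at $44454 — that is the price the winner pays.
Uma's payoff = value − price = $10647 − $44454 = −$33807.

−$33807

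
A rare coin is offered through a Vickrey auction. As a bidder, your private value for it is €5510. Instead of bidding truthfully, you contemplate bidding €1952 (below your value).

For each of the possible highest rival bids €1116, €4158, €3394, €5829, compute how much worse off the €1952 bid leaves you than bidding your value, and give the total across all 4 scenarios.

€3468

The deviation costs you only when the competing bid falls strictly between €1952 and €5510; elsewhere both bids give the same outcome.
€1116: outcomes coincide → loss €0.
€4158: truthful payoff €1352, deviation payoff €0 → loss €1352.
€3394: truthful payoff €2116, deviation payoff €0 → loss €2116.
€5829: outcomes coincide → loss €0.
Total loss = €1352 + €2116 = €3468.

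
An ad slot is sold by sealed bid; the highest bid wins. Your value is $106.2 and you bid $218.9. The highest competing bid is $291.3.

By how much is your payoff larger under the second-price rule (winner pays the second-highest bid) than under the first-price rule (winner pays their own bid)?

Your bid $218.9 is below $291.3, so you lose under either rule.
Payoff is $0 in both cases; difference = $0.

$0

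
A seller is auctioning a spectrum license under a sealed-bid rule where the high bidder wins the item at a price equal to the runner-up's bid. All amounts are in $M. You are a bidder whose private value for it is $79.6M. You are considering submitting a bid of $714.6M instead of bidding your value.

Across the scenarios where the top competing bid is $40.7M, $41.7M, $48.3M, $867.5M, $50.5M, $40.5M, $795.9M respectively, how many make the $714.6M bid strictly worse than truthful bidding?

0

The deviation hurts exactly when the highest competing bid lies strictly between $79.6M and $714.6M — overbidding then wins at a price above your value.
$40.7M: below both → same outcome either way.
$41.7M: below both → same outcome either way.
$48.3M: below both → same outcome either way.
$867.5M: above both → same outcome either way.
$50.5M: below both → same outcome either way.
$40.5M: below both → same outcome either way.
$795.9M: above both → same outcome either way.
Count: 0.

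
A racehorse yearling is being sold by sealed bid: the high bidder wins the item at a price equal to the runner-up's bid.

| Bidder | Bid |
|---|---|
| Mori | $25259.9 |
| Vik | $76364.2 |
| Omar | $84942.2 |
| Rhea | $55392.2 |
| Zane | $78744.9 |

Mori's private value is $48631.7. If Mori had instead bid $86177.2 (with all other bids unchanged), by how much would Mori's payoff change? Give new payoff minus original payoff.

−$36310.5

The highest bid among the other bidders is $84942.2; Mori's bid doesn't change that.
Original bid $25259.9: Mori is not highest (top rival bid is $84942.2); payoff $0.
Alternative bid $86177.2: Mori is highest, pays the top rival bid $84942.2; payoff $48631.7 − $84942.2 = −$36310.5.
Change in payoff = −$36310.5 − ($0) = −$36310.5.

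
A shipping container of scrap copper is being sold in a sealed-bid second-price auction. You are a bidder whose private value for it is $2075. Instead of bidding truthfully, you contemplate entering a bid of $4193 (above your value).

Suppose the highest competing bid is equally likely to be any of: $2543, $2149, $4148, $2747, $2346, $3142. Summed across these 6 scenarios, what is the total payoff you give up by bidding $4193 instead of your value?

$4625

The deviation costs you only when the competing bid falls strictly between $2075 and $4193; elsewhere both bids give the same outcome.
$2543: truthful payoff $0, deviation payoff −$468 → loss $468.
$2149: truthful payoff $0, deviation payoff −$74 → loss $74.
$4148: truthful payoff $0, deviation payoff −$2073 → loss $2073.
$2747: truthful payoff $0, deviation payoff −$672 → loss $672.
$2346: truthful payoff $0, deviation payoff −$271 → loss $271.
$3142: truthful payoff $0, deviation payoff −$1067 → loss $1067.
Total loss = $468 + $74 + $2073 + $672 + $271 + $1067 = $4625.
Truthful bidding weakly dominates here: raising your bid can only win items priced above your value, and lowering it can only forfeit items priced below.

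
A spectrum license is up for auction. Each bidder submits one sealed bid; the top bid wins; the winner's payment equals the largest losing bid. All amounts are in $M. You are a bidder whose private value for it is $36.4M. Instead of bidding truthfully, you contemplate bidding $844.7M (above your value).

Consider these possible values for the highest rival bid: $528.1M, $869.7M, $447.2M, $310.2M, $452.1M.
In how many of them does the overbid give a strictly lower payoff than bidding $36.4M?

4

The deviation hurts exactly when the highest competing bid lies strictly between $36.4M and $844.7M — overbidding then wins at a price above your value.
$528.1M: inside the interval → strictly worse (loss $491.7M).
$869.7M: above both → same outcome either way.
$447.2M: inside the interval → strictly worse (loss $410.8M).
$310.2M: inside the interval → strictly worse (loss $273.8M).
$452.1M: inside the interval → strictly worse (loss $415.7M).
Count: 4.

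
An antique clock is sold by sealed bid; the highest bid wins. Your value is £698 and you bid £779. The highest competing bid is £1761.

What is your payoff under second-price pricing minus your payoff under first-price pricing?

£0

Your bid £779 is below £1761, so you lose under either rule.
Payoff is £0 in both cases; difference = £0.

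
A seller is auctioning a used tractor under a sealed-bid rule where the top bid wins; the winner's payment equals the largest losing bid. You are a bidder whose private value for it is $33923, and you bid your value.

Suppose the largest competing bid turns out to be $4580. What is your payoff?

$29343

Your bid $33923 exceeds the highest competing bid $4580, so you win.
In a second-price auction the winner pays the second-highest bid, $4580.
Payoff = value − price = $33923 − $4580 = $29343.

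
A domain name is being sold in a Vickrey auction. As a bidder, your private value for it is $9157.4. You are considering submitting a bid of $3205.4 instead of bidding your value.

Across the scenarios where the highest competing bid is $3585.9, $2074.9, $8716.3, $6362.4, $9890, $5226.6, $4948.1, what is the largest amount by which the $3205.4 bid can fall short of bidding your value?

$3585.9: truthful gives $5571.5, deviation gives $0 → loss $5571.5.
$2074.9: same outcome either way → loss $0.
$8716.3: truthful gives $441.1, deviation gives $0 → loss $441.1.
$6362.4: truthful gives $2795, deviation gives $0 → loss $2795.
$9890: same outcome either way → loss $0.
$5226.6: truthful gives $3930.8, deviation gives $0 → loss $3930.8.
$4948.1: truthful gives $4209.3, deviation gives $0 → loss $4209.3.
Maximum loss: $5571.5.

$5571.5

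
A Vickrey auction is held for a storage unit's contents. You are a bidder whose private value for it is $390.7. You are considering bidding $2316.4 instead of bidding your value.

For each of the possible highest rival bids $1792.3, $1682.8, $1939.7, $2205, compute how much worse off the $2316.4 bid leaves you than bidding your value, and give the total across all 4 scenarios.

$6057

The deviation costs you only when the competing bid falls strictly between $390.7 and $2316.4; elsewhere both bids give the same outcome.
$1792.3: truthful payoff $0, deviation payoff −$1401.6 → loss $1401.6.
$1682.8: truthful payoff $0, deviation payoff −$1292.1 → loss $1292.1.
$1939.7: truthful payoff $0, deviation payoff −$1549 → loss $1549.
$2205: truthful payoff $0, deviation payoff −$1814.3 → loss $1814.3.
Total loss = $1401.6 + $1292.1 + $1549 + $1814.3 = $6057.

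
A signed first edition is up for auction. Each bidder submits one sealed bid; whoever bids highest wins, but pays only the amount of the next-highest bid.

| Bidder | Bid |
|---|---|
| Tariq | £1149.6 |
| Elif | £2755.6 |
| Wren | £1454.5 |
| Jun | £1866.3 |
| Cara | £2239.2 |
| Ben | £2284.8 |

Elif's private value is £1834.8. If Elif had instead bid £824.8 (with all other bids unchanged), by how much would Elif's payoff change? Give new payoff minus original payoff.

£450

The highest bid among the other bidders is £2284.8; Elif's bid doesn't change that.
Original bid £2755.6: Elif is highest, pays the top rival bid £2284.8; payoff £1834.8 − £2284.8 = −£450.
Alternative bid £824.8: Elif is not highest (top rival bid is £2284.8); payoff £0.
Change in payoff = £0 − (−£450) = £450.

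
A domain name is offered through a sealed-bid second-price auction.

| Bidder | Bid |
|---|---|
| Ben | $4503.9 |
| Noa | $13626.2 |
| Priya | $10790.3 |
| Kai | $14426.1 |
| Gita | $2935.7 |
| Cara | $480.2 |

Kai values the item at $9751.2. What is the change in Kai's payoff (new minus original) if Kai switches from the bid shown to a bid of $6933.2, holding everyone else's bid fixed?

The highest bid among the other bidders is $13626.2; Kai's bid doesn't change that.
Original bid $14426.1: Kai is highest, pays the top rival bid $13626.2; payoff $9751.2 − $13626.2 = −$3875.
Alternative bid $6933.2: Kai is not highest (top rival bid is $13626.2); payoff $0.
Change in payoff = $0 − (−$3875) = $3875.

$3875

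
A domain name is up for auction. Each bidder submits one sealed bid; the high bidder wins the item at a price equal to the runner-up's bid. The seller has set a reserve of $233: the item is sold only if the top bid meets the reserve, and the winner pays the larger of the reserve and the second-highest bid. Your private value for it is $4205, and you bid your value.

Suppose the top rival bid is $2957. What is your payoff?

Your bid $4205 is the highest and exceeds the reserve.
Price = max(second-highest bid, reserve) = max($2957, $233) = $2957.
Payoff = $4205 − $2957 = $1248.

$1248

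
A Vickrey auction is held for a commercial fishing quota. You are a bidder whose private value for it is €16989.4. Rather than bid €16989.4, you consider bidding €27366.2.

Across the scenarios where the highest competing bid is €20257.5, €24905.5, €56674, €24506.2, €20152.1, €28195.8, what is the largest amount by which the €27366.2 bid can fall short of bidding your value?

€20257.5: truthful gives €0, deviation gives −€3268.1 → loss €3268.1.
€24905.5: truthful gives €0, deviation gives −€7916.1 → loss €7916.1.
€56674: same outcome either way → loss €0.
€24506.2: truthful gives €0, deviation gives −€7516.8 → loss €7516.8.
€20152.1: truthful gives €0, deviation gives −€3162.7 → loss €3162.7.
€28195.8: same outcome either way → loss €0.
Maximum loss: €7916.1.

€7916.1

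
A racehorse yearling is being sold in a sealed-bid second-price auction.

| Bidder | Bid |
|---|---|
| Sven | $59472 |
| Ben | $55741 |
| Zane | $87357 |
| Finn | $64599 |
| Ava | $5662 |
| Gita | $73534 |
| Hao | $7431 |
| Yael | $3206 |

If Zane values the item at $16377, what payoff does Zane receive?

−$57157

Highest bid: Zane at $87357, so Zane wins.
Second-highest bid: Gita at $73534 — that is the price the winner pays.
Zane's payoff = value − price = $16377 − $73534 = −$57157.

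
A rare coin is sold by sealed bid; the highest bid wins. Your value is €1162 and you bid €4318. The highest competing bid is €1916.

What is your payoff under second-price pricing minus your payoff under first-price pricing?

€2402

You have the highest bid, so you win under either rule.
Second-price: pay €1916 → payoff −€754.
First-price: pay your own bid €4318 → payoff −€3156.
Difference = −€754 − (−€3156) = €2402.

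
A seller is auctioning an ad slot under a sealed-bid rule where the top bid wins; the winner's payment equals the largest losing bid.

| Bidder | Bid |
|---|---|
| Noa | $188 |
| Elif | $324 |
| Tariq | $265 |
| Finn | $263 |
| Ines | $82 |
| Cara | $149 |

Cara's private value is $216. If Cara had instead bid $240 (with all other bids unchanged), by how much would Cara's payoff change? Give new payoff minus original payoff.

The highest bid among the other bidders is $324; Cara's bid doesn't change that.
Original bid $149: Cara is not highest (top rival bid is $324); payoff $0.
Alternative bid $240: Cara is not highest (top rival bid is $324); payoff $0.
Change in payoff = $0 − ($0) = $0.

$0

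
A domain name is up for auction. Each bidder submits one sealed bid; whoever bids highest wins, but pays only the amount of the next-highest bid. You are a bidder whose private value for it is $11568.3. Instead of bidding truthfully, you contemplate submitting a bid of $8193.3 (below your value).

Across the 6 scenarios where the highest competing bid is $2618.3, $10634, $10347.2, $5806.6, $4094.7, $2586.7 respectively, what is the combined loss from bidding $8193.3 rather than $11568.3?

The deviation costs you only when the competing bid falls strictly between $8193.3 and $11568.3; elsewhere both bids give the same outcome.
$2618.3: outcomes coincide → loss $0.
$10634: truthful payoff $934.3, deviation payoff $0 → loss $934.3.
$10347.2: truthful payoff $1221.1, deviation payoff $0 → loss $1221.1.
$5806.6: outcomes coincide → loss $0.
$4094.7: outcomes coincide → loss $0.
$2586.7: outcomes coincide → loss $0.
Total loss = $934.3 + $1221.1 = $2155.4.
Truthful bidding weakly dominates here: raising your bid can only win items priced above your value, and lowering it can only forfeit items priced below.

$2155.4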